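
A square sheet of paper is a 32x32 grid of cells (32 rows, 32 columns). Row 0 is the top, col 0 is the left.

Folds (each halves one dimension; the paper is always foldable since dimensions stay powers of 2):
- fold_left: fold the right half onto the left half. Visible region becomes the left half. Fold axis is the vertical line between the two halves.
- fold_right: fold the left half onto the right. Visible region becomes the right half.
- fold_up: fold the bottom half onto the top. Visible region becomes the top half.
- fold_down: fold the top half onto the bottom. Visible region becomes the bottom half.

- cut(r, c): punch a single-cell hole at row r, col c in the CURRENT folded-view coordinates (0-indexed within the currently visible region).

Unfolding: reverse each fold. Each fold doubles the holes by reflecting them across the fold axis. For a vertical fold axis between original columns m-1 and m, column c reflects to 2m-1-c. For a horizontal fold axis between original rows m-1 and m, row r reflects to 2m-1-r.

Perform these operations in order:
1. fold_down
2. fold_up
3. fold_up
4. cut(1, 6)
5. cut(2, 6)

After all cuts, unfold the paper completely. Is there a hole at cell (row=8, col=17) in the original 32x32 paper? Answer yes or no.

Answer: no

Derivation:
Op 1 fold_down: fold axis h@16; visible region now rows[16,32) x cols[0,32) = 16x32
Op 2 fold_up: fold axis h@24; visible region now rows[16,24) x cols[0,32) = 8x32
Op 3 fold_up: fold axis h@20; visible region now rows[16,20) x cols[0,32) = 4x32
Op 4 cut(1, 6): punch at orig (17,6); cuts so far [(17, 6)]; region rows[16,20) x cols[0,32) = 4x32
Op 5 cut(2, 6): punch at orig (18,6); cuts so far [(17, 6), (18, 6)]; region rows[16,20) x cols[0,32) = 4x32
Unfold 1 (reflect across h@20): 4 holes -> [(17, 6), (18, 6), (21, 6), (22, 6)]
Unfold 2 (reflect across h@24): 8 holes -> [(17, 6), (18, 6), (21, 6), (22, 6), (25, 6), (26, 6), (29, 6), (30, 6)]
Unfold 3 (reflect across h@16): 16 holes -> [(1, 6), (2, 6), (5, 6), (6, 6), (9, 6), (10, 6), (13, 6), (14, 6), (17, 6), (18, 6), (21, 6), (22, 6), (25, 6), (26, 6), (29, 6), (30, 6)]
Holes: [(1, 6), (2, 6), (5, 6), (6, 6), (9, 6), (10, 6), (13, 6), (14, 6), (17, 6), (18, 6), (21, 6), (22, 6), (25, 6), (26, 6), (29, 6), (30, 6)]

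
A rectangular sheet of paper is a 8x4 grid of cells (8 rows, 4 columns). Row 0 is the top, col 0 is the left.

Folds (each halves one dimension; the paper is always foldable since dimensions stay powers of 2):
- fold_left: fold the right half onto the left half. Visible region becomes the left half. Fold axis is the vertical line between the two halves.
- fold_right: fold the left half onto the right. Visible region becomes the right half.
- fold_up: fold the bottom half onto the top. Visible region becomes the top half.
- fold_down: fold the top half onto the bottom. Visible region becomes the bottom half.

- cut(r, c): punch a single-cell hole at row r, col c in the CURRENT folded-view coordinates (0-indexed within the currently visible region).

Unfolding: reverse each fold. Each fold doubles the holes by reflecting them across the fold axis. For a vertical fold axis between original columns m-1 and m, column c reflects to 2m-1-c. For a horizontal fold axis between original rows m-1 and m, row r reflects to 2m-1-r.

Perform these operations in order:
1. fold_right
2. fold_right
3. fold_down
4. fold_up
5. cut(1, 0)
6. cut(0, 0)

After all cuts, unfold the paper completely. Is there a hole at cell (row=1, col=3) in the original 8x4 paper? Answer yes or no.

Answer: yes

Derivation:
Op 1 fold_right: fold axis v@2; visible region now rows[0,8) x cols[2,4) = 8x2
Op 2 fold_right: fold axis v@3; visible region now rows[0,8) x cols[3,4) = 8x1
Op 3 fold_down: fold axis h@4; visible region now rows[4,8) x cols[3,4) = 4x1
Op 4 fold_up: fold axis h@6; visible region now rows[4,6) x cols[3,4) = 2x1
Op 5 cut(1, 0): punch at orig (5,3); cuts so far [(5, 3)]; region rows[4,6) x cols[3,4) = 2x1
Op 6 cut(0, 0): punch at orig (4,3); cuts so far [(4, 3), (5, 3)]; region rows[4,6) x cols[3,4) = 2x1
Unfold 1 (reflect across h@6): 4 holes -> [(4, 3), (5, 3), (6, 3), (7, 3)]
Unfold 2 (reflect across h@4): 8 holes -> [(0, 3), (1, 3), (2, 3), (3, 3), (4, 3), (5, 3), (6, 3), (7, 3)]
Unfold 3 (reflect across v@3): 16 holes -> [(0, 2), (0, 3), (1, 2), (1, 3), (2, 2), (2, 3), (3, 2), (3, 3), (4, 2), (4, 3), (5, 2), (5, 3), (6, 2), (6, 3), (7, 2), (7, 3)]
Unfold 4 (reflect across v@2): 32 holes -> [(0, 0), (0, 1), (0, 2), (0, 3), (1, 0), (1, 1), (1, 2), (1, 3), (2, 0), (2, 1), (2, 2), (2, 3), (3, 0), (3, 1), (3, 2), (3, 3), (4, 0), (4, 1), (4, 2), (4, 3), (5, 0), (5, 1), (5, 2), (5, 3), (6, 0), (6, 1), (6, 2), (6, 3), (7, 0), (7, 1), (7, 2), (7, 3)]
Holes: [(0, 0), (0, 1), (0, 2), (0, 3), (1, 0), (1, 1), (1, 2), (1, 3), (2, 0), (2, 1), (2, 2), (2, 3), (3, 0), (3, 1), (3, 2), (3, 3), (4, 0), (4, 1), (4, 2), (4, 3), (5, 0), (5, 1), (5, 2), (5, 3), (6, 0), (6, 1), (6, 2), (6, 3), (7, 0), (7, 1), (7, 2), (7, 3)]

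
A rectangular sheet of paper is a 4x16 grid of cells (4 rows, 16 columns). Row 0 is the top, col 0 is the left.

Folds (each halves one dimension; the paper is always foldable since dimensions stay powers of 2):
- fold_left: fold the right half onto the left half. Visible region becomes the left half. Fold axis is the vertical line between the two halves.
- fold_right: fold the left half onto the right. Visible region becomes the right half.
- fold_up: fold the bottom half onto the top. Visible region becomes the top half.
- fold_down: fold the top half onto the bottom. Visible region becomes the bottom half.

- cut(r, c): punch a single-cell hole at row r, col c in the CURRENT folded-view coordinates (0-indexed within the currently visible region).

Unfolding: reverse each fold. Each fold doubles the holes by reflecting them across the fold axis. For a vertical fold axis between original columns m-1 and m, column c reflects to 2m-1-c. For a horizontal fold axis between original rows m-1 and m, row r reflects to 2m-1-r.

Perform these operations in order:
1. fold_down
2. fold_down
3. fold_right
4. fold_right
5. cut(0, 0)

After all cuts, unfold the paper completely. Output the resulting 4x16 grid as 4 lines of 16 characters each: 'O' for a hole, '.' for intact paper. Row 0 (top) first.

Op 1 fold_down: fold axis h@2; visible region now rows[2,4) x cols[0,16) = 2x16
Op 2 fold_down: fold axis h@3; visible region now rows[3,4) x cols[0,16) = 1x16
Op 3 fold_right: fold axis v@8; visible region now rows[3,4) x cols[8,16) = 1x8
Op 4 fold_right: fold axis v@12; visible region now rows[3,4) x cols[12,16) = 1x4
Op 5 cut(0, 0): punch at orig (3,12); cuts so far [(3, 12)]; region rows[3,4) x cols[12,16) = 1x4
Unfold 1 (reflect across v@12): 2 holes -> [(3, 11), (3, 12)]
Unfold 2 (reflect across v@8): 4 holes -> [(3, 3), (3, 4), (3, 11), (3, 12)]
Unfold 3 (reflect across h@3): 8 holes -> [(2, 3), (2, 4), (2, 11), (2, 12), (3, 3), (3, 4), (3, 11), (3, 12)]
Unfold 4 (reflect across h@2): 16 holes -> [(0, 3), (0, 4), (0, 11), (0, 12), (1, 3), (1, 4), (1, 11), (1, 12), (2, 3), (2, 4), (2, 11), (2, 12), (3, 3), (3, 4), (3, 11), (3, 12)]

Answer: ...OO......OO...
...OO......OO...
...OO......OO...
...OO......OO...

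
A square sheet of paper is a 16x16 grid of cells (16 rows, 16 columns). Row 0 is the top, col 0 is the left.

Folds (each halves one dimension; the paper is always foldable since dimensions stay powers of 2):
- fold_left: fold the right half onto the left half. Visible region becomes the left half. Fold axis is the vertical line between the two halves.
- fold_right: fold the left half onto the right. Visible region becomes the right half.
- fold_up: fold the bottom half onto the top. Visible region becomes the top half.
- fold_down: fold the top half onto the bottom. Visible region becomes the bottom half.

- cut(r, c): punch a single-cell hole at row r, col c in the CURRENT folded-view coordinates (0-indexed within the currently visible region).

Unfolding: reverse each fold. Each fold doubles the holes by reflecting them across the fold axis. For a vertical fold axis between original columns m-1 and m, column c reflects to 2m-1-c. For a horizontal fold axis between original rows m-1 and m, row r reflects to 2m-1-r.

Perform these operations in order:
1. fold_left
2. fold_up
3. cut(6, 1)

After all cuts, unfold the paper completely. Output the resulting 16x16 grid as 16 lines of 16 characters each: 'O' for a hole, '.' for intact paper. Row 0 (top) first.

Op 1 fold_left: fold axis v@8; visible region now rows[0,16) x cols[0,8) = 16x8
Op 2 fold_up: fold axis h@8; visible region now rows[0,8) x cols[0,8) = 8x8
Op 3 cut(6, 1): punch at orig (6,1); cuts so far [(6, 1)]; region rows[0,8) x cols[0,8) = 8x8
Unfold 1 (reflect across h@8): 2 holes -> [(6, 1), (9, 1)]
Unfold 2 (reflect across v@8): 4 holes -> [(6, 1), (6, 14), (9, 1), (9, 14)]

Answer: ................
................
................
................
................
................
.O............O.
................
................
.O............O.
................
................
................
................
................
................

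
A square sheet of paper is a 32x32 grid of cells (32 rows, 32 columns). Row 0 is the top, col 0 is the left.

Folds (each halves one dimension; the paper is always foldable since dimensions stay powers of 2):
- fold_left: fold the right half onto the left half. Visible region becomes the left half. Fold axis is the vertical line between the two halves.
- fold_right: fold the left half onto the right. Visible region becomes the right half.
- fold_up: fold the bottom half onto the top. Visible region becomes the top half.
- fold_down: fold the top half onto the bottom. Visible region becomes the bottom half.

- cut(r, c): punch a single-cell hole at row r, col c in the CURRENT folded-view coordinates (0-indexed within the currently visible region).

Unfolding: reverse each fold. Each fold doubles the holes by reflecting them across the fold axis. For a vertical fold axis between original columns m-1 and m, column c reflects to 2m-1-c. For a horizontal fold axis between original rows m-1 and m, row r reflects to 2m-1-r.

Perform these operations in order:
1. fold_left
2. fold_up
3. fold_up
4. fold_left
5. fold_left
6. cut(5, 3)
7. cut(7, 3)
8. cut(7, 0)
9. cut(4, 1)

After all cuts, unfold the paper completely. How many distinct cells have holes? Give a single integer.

Answer: 128

Derivation:
Op 1 fold_left: fold axis v@16; visible region now rows[0,32) x cols[0,16) = 32x16
Op 2 fold_up: fold axis h@16; visible region now rows[0,16) x cols[0,16) = 16x16
Op 3 fold_up: fold axis h@8; visible region now rows[0,8) x cols[0,16) = 8x16
Op 4 fold_left: fold axis v@8; visible region now rows[0,8) x cols[0,8) = 8x8
Op 5 fold_left: fold axis v@4; visible region now rows[0,8) x cols[0,4) = 8x4
Op 6 cut(5, 3): punch at orig (5,3); cuts so far [(5, 3)]; region rows[0,8) x cols[0,4) = 8x4
Op 7 cut(7, 3): punch at orig (7,3); cuts so far [(5, 3), (7, 3)]; region rows[0,8) x cols[0,4) = 8x4
Op 8 cut(7, 0): punch at orig (7,0); cuts so far [(5, 3), (7, 0), (7, 3)]; region rows[0,8) x cols[0,4) = 8x4
Op 9 cut(4, 1): punch at orig (4,1); cuts so far [(4, 1), (5, 3), (7, 0), (7, 3)]; region rows[0,8) x cols[0,4) = 8x4
Unfold 1 (reflect across v@4): 8 holes -> [(4, 1), (4, 6), (5, 3), (5, 4), (7, 0), (7, 3), (7, 4), (7, 7)]
Unfold 2 (reflect across v@8): 16 holes -> [(4, 1), (4, 6), (4, 9), (4, 14), (5, 3), (5, 4), (5, 11), (5, 12), (7, 0), (7, 3), (7, 4), (7, 7), (7, 8), (7, 11), (7, 12), (7, 15)]
Unfold 3 (reflect across h@8): 32 holes -> [(4, 1), (4, 6), (4, 9), (4, 14), (5, 3), (5, 4), (5, 11), (5, 12), (7, 0), (7, 3), (7, 4), (7, 7), (7, 8), (7, 11), (7, 12), (7, 15), (8, 0), (8, 3), (8, 4), (8, 7), (8, 8), (8, 11), (8, 12), (8, 15), (10, 3), (10, 4), (10, 11), (10, 12), (11, 1), (11, 6), (11, 9), (11, 14)]
Unfold 4 (reflect across h@16): 64 holes -> [(4, 1), (4, 6), (4, 9), (4, 14), (5, 3), (5, 4), (5, 11), (5, 12), (7, 0), (7, 3), (7, 4), (7, 7), (7, 8), (7, 11), (7, 12), (7, 15), (8, 0), (8, 3), (8, 4), (8, 7), (8, 8), (8, 11), (8, 12), (8, 15), (10, 3), (10, 4), (10, 11), (10, 12), (11, 1), (11, 6), (11, 9), (11, 14), (20, 1), (20, 6), (20, 9), (20, 14), (21, 3), (21, 4), (21, 11), (21, 12), (23, 0), (23, 3), (23, 4), (23, 7), (23, 8), (23, 11), (23, 12), (23, 15), (24, 0), (24, 3), (24, 4), (24, 7), (24, 8), (24, 11), (24, 12), (24, 15), (26, 3), (26, 4), (26, 11), (26, 12), (27, 1), (27, 6), (27, 9), (27, 14)]
Unfold 5 (reflect across v@16): 128 holes -> [(4, 1), (4, 6), (4, 9), (4, 14), (4, 17), (4, 22), (4, 25), (4, 30), (5, 3), (5, 4), (5, 11), (5, 12), (5, 19), (5, 20), (5, 27), (5, 28), (7, 0), (7, 3), (7, 4), (7, 7), (7, 8), (7, 11), (7, 12), (7, 15), (7, 16), (7, 19), (7, 20), (7, 23), (7, 24), (7, 27), (7, 28), (7, 31), (8, 0), (8, 3), (8, 4), (8, 7), (8, 8), (8, 11), (8, 12), (8, 15), (8, 16), (8, 19), (8, 20), (8, 23), (8, 24), (8, 27), (8, 28), (8, 31), (10, 3), (10, 4), (10, 11), (10, 12), (10, 19), (10, 20), (10, 27), (10, 28), (11, 1), (11, 6), (11, 9), (11, 14), (11, 17), (11, 22), (11, 25), (11, 30), (20, 1), (20, 6), (20, 9), (20, 14), (20, 17), (20, 22), (20, 25), (20, 30), (21, 3), (21, 4), (21, 11), (21, 12), (21, 19), (21, 20), (21, 27), (21, 28), (23, 0), (23, 3), (23, 4), (23, 7), (23, 8), (23, 11), (23, 12), (23, 15), (23, 16), (23, 19), (23, 20), (23, 23), (23, 24), (23, 27), (23, 28), (23, 31), (24, 0), (24, 3), (24, 4), (24, 7), (24, 8), (24, 11), (24, 12), (24, 15), (24, 16), (24, 19), (24, 20), (24, 23), (24, 24), (24, 27), (24, 28), (24, 31), (26, 3), (26, 4), (26, 11), (26, 12), (26, 19), (26, 20), (26, 27), (26, 28), (27, 1), (27, 6), (27, 9), (27, 14), (27, 17), (27, 22), (27, 25), (27, 30)]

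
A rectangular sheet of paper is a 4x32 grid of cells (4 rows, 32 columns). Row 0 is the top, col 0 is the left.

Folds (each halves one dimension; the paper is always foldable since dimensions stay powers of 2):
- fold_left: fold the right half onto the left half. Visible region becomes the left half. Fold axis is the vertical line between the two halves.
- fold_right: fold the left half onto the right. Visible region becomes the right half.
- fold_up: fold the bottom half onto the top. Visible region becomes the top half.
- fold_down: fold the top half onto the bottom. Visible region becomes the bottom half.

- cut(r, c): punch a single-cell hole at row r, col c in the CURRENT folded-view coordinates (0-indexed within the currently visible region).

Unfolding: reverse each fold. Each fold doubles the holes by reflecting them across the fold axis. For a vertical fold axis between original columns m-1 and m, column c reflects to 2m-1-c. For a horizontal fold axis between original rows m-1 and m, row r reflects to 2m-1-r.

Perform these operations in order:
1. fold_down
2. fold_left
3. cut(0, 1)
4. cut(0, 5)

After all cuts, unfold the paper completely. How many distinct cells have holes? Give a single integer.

Answer: 8

Derivation:
Op 1 fold_down: fold axis h@2; visible region now rows[2,4) x cols[0,32) = 2x32
Op 2 fold_left: fold axis v@16; visible region now rows[2,4) x cols[0,16) = 2x16
Op 3 cut(0, 1): punch at orig (2,1); cuts so far [(2, 1)]; region rows[2,4) x cols[0,16) = 2x16
Op 4 cut(0, 5): punch at orig (2,5); cuts so far [(2, 1), (2, 5)]; region rows[2,4) x cols[0,16) = 2x16
Unfold 1 (reflect across v@16): 4 holes -> [(2, 1), (2, 5), (2, 26), (2, 30)]
Unfold 2 (reflect across h@2): 8 holes -> [(1, 1), (1, 5), (1, 26), (1, 30), (2, 1), (2, 5), (2, 26), (2, 30)]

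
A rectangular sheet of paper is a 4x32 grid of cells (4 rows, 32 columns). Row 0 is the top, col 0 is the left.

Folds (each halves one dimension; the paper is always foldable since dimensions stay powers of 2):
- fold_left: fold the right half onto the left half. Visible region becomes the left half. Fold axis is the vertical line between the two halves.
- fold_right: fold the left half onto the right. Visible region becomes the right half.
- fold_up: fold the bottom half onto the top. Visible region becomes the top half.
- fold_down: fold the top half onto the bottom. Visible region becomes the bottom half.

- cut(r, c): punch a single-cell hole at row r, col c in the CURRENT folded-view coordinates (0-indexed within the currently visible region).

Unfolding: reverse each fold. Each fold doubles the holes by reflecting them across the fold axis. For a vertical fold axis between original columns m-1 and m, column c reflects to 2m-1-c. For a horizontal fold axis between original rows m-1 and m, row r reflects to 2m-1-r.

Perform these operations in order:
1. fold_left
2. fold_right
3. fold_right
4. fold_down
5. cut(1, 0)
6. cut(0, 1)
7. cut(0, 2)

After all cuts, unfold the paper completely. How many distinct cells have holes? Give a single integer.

Op 1 fold_left: fold axis v@16; visible region now rows[0,4) x cols[0,16) = 4x16
Op 2 fold_right: fold axis v@8; visible region now rows[0,4) x cols[8,16) = 4x8
Op 3 fold_right: fold axis v@12; visible region now rows[0,4) x cols[12,16) = 4x4
Op 4 fold_down: fold axis h@2; visible region now rows[2,4) x cols[12,16) = 2x4
Op 5 cut(1, 0): punch at orig (3,12); cuts so far [(3, 12)]; region rows[2,4) x cols[12,16) = 2x4
Op 6 cut(0, 1): punch at orig (2,13); cuts so far [(2, 13), (3, 12)]; region rows[2,4) x cols[12,16) = 2x4
Op 7 cut(0, 2): punch at orig (2,14); cuts so far [(2, 13), (2, 14), (3, 12)]; region rows[2,4) x cols[12,16) = 2x4
Unfold 1 (reflect across h@2): 6 holes -> [(0, 12), (1, 13), (1, 14), (2, 13), (2, 14), (3, 12)]
Unfold 2 (reflect across v@12): 12 holes -> [(0, 11), (0, 12), (1, 9), (1, 10), (1, 13), (1, 14), (2, 9), (2, 10), (2, 13), (2, 14), (3, 11), (3, 12)]
Unfold 3 (reflect across v@8): 24 holes -> [(0, 3), (0, 4), (0, 11), (0, 12), (1, 1), (1, 2), (1, 5), (1, 6), (1, 9), (1, 10), (1, 13), (1, 14), (2, 1), (2, 2), (2, 5), (2, 6), (2, 9), (2, 10), (2, 13), (2, 14), (3, 3), (3, 4), (3, 11), (3, 12)]
Unfold 4 (reflect across v@16): 48 holes -> [(0, 3), (0, 4), (0, 11), (0, 12), (0, 19), (0, 20), (0, 27), (0, 28), (1, 1), (1, 2), (1, 5), (1, 6), (1, 9), (1, 10), (1, 13), (1, 14), (1, 17), (1, 18), (1, 21), (1, 22), (1, 25), (1, 26), (1, 29), (1, 30), (2, 1), (2, 2), (2, 5), (2, 6), (2, 9), (2, 10), (2, 13), (2, 14), (2, 17), (2, 18), (2, 21), (2, 22), (2, 25), (2, 26), (2, 29), (2, 30), (3, 3), (3, 4), (3, 11), (3, 12), (3, 19), (3, 20), (3, 27), (3, 28)]

Answer: 48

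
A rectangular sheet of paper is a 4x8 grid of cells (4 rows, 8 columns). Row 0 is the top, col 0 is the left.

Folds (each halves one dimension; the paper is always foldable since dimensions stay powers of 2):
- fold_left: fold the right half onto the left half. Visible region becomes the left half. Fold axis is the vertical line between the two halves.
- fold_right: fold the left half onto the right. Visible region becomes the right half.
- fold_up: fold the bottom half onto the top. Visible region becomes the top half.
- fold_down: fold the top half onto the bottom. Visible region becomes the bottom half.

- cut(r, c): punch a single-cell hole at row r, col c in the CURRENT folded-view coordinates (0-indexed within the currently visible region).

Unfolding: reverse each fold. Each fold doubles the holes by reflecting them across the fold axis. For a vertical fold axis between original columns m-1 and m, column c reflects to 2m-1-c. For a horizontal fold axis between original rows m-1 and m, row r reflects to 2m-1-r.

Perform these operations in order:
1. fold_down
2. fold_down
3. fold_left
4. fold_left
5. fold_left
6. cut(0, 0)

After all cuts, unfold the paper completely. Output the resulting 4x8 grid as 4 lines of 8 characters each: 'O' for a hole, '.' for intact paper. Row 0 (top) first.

Op 1 fold_down: fold axis h@2; visible region now rows[2,4) x cols[0,8) = 2x8
Op 2 fold_down: fold axis h@3; visible region now rows[3,4) x cols[0,8) = 1x8
Op 3 fold_left: fold axis v@4; visible region now rows[3,4) x cols[0,4) = 1x4
Op 4 fold_left: fold axis v@2; visible region now rows[3,4) x cols[0,2) = 1x2
Op 5 fold_left: fold axis v@1; visible region now rows[3,4) x cols[0,1) = 1x1
Op 6 cut(0, 0): punch at orig (3,0); cuts so far [(3, 0)]; region rows[3,4) x cols[0,1) = 1x1
Unfold 1 (reflect across v@1): 2 holes -> [(3, 0), (3, 1)]
Unfold 2 (reflect across v@2): 4 holes -> [(3, 0), (3, 1), (3, 2), (3, 3)]
Unfold 3 (reflect across v@4): 8 holes -> [(3, 0), (3, 1), (3, 2), (3, 3), (3, 4), (3, 5), (3, 6), (3, 7)]
Unfold 4 (reflect across h@3): 16 holes -> [(2, 0), (2, 1), (2, 2), (2, 3), (2, 4), (2, 5), (2, 6), (2, 7), (3, 0), (3, 1), (3, 2), (3, 3), (3, 4), (3, 5), (3, 6), (3, 7)]
Unfold 5 (reflect across h@2): 32 holes -> [(0, 0), (0, 1), (0, 2), (0, 3), (0, 4), (0, 5), (0, 6), (0, 7), (1, 0), (1, 1), (1, 2), (1, 3), (1, 4), (1, 5), (1, 6), (1, 7), (2, 0), (2, 1), (2, 2), (2, 3), (2, 4), (2, 5), (2, 6), (2, 7), (3, 0), (3, 1), (3, 2), (3, 3), (3, 4), (3, 5), (3, 6), (3, 7)]

Answer: OOOOOOOO
OOOOOOOO
OOOOOOOO
OOOOOOOO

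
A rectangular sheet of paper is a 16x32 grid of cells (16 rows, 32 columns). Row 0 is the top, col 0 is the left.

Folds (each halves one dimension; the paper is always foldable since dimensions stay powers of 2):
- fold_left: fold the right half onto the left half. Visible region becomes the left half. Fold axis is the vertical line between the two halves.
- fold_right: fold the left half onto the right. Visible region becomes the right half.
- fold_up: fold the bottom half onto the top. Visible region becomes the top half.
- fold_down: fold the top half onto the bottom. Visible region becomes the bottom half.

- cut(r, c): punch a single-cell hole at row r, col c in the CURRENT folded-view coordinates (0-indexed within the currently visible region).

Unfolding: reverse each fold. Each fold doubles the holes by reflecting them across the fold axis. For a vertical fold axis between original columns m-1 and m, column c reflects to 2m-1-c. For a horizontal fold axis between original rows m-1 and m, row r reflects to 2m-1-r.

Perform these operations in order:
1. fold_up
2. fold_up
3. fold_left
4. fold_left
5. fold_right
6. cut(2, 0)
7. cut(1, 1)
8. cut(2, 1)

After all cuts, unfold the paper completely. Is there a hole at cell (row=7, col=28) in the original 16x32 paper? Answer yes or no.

Op 1 fold_up: fold axis h@8; visible region now rows[0,8) x cols[0,32) = 8x32
Op 2 fold_up: fold axis h@4; visible region now rows[0,4) x cols[0,32) = 4x32
Op 3 fold_left: fold axis v@16; visible region now rows[0,4) x cols[0,16) = 4x16
Op 4 fold_left: fold axis v@8; visible region now rows[0,4) x cols[0,8) = 4x8
Op 5 fold_right: fold axis v@4; visible region now rows[0,4) x cols[4,8) = 4x4
Op 6 cut(2, 0): punch at orig (2,4); cuts so far [(2, 4)]; region rows[0,4) x cols[4,8) = 4x4
Op 7 cut(1, 1): punch at orig (1,5); cuts so far [(1, 5), (2, 4)]; region rows[0,4) x cols[4,8) = 4x4
Op 8 cut(2, 1): punch at orig (2,5); cuts so far [(1, 5), (2, 4), (2, 5)]; region rows[0,4) x cols[4,8) = 4x4
Unfold 1 (reflect across v@4): 6 holes -> [(1, 2), (1, 5), (2, 2), (2, 3), (2, 4), (2, 5)]
Unfold 2 (reflect across v@8): 12 holes -> [(1, 2), (1, 5), (1, 10), (1, 13), (2, 2), (2, 3), (2, 4), (2, 5), (2, 10), (2, 11), (2, 12), (2, 13)]
Unfold 3 (reflect across v@16): 24 holes -> [(1, 2), (1, 5), (1, 10), (1, 13), (1, 18), (1, 21), (1, 26), (1, 29), (2, 2), (2, 3), (2, 4), (2, 5), (2, 10), (2, 11), (2, 12), (2, 13), (2, 18), (2, 19), (2, 20), (2, 21), (2, 26), (2, 27), (2, 28), (2, 29)]
Unfold 4 (reflect across h@4): 48 holes -> [(1, 2), (1, 5), (1, 10), (1, 13), (1, 18), (1, 21), (1, 26), (1, 29), (2, 2), (2, 3), (2, 4), (2, 5), (2, 10), (2, 11), (2, 12), (2, 13), (2, 18), (2, 19), (2, 20), (2, 21), (2, 26), (2, 27), (2, 28), (2, 29), (5, 2), (5, 3), (5, 4), (5, 5), (5, 10), (5, 11), (5, 12), (5, 13), (5, 18), (5, 19), (5, 20), (5, 21), (5, 26), (5, 27), (5, 28), (5, 29), (6, 2), (6, 5), (6, 10), (6, 13), (6, 18), (6, 21), (6, 26), (6, 29)]
Unfold 5 (reflect across h@8): 96 holes -> [(1, 2), (1, 5), (1, 10), (1, 13), (1, 18), (1, 21), (1, 26), (1, 29), (2, 2), (2, 3), (2, 4), (2, 5), (2, 10), (2, 11), (2, 12), (2, 13), (2, 18), (2, 19), (2, 20), (2, 21), (2, 26), (2, 27), (2, 28), (2, 29), (5, 2), (5, 3), (5, 4), (5, 5), (5, 10), (5, 11), (5, 12), (5, 13), (5, 18), (5, 19), (5, 20), (5, 21), (5, 26), (5, 27), (5, 28), (5, 29), (6, 2), (6, 5), (6, 10), (6, 13), (6, 18), (6, 21), (6, 26), (6, 29), (9, 2), (9, 5), (9, 10), (9, 13), (9, 18), (9, 21), (9, 26), (9, 29), (10, 2), (10, 3), (10, 4), (10, 5), (10, 10), (10, 11), (10, 12), (10, 13), (10, 18), (10, 19), (10, 20), (10, 21), (10, 26), (10, 27), (10, 28), (10, 29), (13, 2), (13, 3), (13, 4), (13, 5), (13, 10), (13, 11), (13, 12), (13, 13), (13, 18), (13, 19), (13, 20), (13, 21), (13, 26), (13, 27), (13, 28), (13, 29), (14, 2), (14, 5), (14, 10), (14, 13), (14, 18), (14, 21), (14, 26), (14, 29)]
Holes: [(1, 2), (1, 5), (1, 10), (1, 13), (1, 18), (1, 21), (1, 26), (1, 29), (2, 2), (2, 3), (2, 4), (2, 5), (2, 10), (2, 11), (2, 12), (2, 13), (2, 18), (2, 19), (2, 20), (2, 21), (2, 26), (2, 27), (2, 28), (2, 29), (5, 2), (5, 3), (5, 4), (5, 5), (5, 10), (5, 11), (5, 12), (5, 13), (5, 18), (5, 19), (5, 20), (5, 21), (5, 26), (5, 27), (5, 28), (5, 29), (6, 2), (6, 5), (6, 10), (6, 13), (6, 18), (6, 21), (6, 26), (6, 29), (9, 2), (9, 5), (9, 10), (9, 13), (9, 18), (9, 21), (9, 26), (9, 29), (10, 2), (10, 3), (10, 4), (10, 5), (10, 10), (10, 11), (10, 12), (10, 13), (10, 18), (10, 19), (10, 20), (10, 21), (10, 26), (10, 27), (10, 28), (10, 29), (13, 2), (13, 3), (13, 4), (13, 5), (13, 10), (13, 11), (13, 12), (13, 13), (13, 18), (13, 19), (13, 20), (13, 21), (13, 26), (13, 27), (13, 28), (13, 29), (14, 2), (14, 5), (14, 10), (14, 13), (14, 18), (14, 21), (14, 26), (14, 29)]

Answer: no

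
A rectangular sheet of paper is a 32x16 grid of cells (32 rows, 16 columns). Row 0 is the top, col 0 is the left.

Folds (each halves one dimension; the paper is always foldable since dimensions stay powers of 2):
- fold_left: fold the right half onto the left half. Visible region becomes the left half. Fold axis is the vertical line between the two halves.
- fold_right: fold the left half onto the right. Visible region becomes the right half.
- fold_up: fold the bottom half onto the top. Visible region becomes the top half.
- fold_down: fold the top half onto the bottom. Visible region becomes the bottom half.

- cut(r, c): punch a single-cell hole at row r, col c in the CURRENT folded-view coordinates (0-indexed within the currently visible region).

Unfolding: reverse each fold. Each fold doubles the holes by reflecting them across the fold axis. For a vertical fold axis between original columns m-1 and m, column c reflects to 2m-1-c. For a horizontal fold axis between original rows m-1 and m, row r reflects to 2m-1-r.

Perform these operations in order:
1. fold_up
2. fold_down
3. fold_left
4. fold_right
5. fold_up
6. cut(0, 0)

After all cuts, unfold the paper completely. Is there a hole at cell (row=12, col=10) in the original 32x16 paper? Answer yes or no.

Answer: no

Derivation:
Op 1 fold_up: fold axis h@16; visible region now rows[0,16) x cols[0,16) = 16x16
Op 2 fold_down: fold axis h@8; visible region now rows[8,16) x cols[0,16) = 8x16
Op 3 fold_left: fold axis v@8; visible region now rows[8,16) x cols[0,8) = 8x8
Op 4 fold_right: fold axis v@4; visible region now rows[8,16) x cols[4,8) = 8x4
Op 5 fold_up: fold axis h@12; visible region now rows[8,12) x cols[4,8) = 4x4
Op 6 cut(0, 0): punch at orig (8,4); cuts so far [(8, 4)]; region rows[8,12) x cols[4,8) = 4x4
Unfold 1 (reflect across h@12): 2 holes -> [(8, 4), (15, 4)]
Unfold 2 (reflect across v@4): 4 holes -> [(8, 3), (8, 4), (15, 3), (15, 4)]
Unfold 3 (reflect across v@8): 8 holes -> [(8, 3), (8, 4), (8, 11), (8, 12), (15, 3), (15, 4), (15, 11), (15, 12)]
Unfold 4 (reflect across h@8): 16 holes -> [(0, 3), (0, 4), (0, 11), (0, 12), (7, 3), (7, 4), (7, 11), (7, 12), (8, 3), (8, 4), (8, 11), (8, 12), (15, 3), (15, 4), (15, 11), (15, 12)]
Unfold 5 (reflect across h@16): 32 holes -> [(0, 3), (0, 4), (0, 11), (0, 12), (7, 3), (7, 4), (7, 11), (7, 12), (8, 3), (8, 4), (8, 11), (8, 12), (15, 3), (15, 4), (15, 11), (15, 12), (16, 3), (16, 4), (16, 11), (16, 12), (23, 3), (23, 4), (23, 11), (23, 12), (24, 3), (24, 4), (24, 11), (24, 12), (31, 3), (31, 4), (31, 11), (31, 12)]
Holes: [(0, 3), (0, 4), (0, 11), (0, 12), (7, 3), (7, 4), (7, 11), (7, 12), (8, 3), (8, 4), (8, 11), (8, 12), (15, 3), (15, 4), (15, 11), (15, 12), (16, 3), (16, 4), (16, 11), (16, 12), (23, 3), (23, 4), (23, 11), (23, 12), (24, 3), (24, 4), (24, 11), (24, 12), (31, 3), (31, 4), (31, 11), (31, 12)]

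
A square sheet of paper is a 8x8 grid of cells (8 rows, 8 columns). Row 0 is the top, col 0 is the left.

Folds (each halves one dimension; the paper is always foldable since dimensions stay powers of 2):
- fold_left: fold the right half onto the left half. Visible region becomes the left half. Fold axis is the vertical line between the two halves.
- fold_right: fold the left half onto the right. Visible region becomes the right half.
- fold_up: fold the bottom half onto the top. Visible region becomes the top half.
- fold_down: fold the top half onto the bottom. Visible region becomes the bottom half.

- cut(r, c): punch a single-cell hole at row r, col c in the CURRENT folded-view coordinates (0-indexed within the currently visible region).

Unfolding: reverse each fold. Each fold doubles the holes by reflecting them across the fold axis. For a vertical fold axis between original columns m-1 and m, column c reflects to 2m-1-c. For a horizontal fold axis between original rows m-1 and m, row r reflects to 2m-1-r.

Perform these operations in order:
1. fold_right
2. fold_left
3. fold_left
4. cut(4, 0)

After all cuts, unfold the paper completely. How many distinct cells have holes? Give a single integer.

Answer: 8

Derivation:
Op 1 fold_right: fold axis v@4; visible region now rows[0,8) x cols[4,8) = 8x4
Op 2 fold_left: fold axis v@6; visible region now rows[0,8) x cols[4,6) = 8x2
Op 3 fold_left: fold axis v@5; visible region now rows[0,8) x cols[4,5) = 8x1
Op 4 cut(4, 0): punch at orig (4,4); cuts so far [(4, 4)]; region rows[0,8) x cols[4,5) = 8x1
Unfold 1 (reflect across v@5): 2 holes -> [(4, 4), (4, 5)]
Unfold 2 (reflect across v@6): 4 holes -> [(4, 4), (4, 5), (4, 6), (4, 7)]
Unfold 3 (reflect across v@4): 8 holes -> [(4, 0), (4, 1), (4, 2), (4, 3), (4, 4), (4, 5), (4, 6), (4, 7)]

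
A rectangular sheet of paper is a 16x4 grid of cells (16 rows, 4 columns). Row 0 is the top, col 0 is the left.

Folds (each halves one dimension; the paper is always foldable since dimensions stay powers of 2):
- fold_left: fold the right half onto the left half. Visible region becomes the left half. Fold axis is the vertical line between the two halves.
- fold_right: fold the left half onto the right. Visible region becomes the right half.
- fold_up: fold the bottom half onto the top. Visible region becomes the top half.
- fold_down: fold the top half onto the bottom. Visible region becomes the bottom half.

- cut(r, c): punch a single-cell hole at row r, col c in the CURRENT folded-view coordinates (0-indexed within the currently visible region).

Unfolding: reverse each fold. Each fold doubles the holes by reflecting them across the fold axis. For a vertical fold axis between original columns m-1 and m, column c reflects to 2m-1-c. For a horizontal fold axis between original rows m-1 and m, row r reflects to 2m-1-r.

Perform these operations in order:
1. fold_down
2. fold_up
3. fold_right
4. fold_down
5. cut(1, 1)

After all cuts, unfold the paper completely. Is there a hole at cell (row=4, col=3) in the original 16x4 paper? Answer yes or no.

Op 1 fold_down: fold axis h@8; visible region now rows[8,16) x cols[0,4) = 8x4
Op 2 fold_up: fold axis h@12; visible region now rows[8,12) x cols[0,4) = 4x4
Op 3 fold_right: fold axis v@2; visible region now rows[8,12) x cols[2,4) = 4x2
Op 4 fold_down: fold axis h@10; visible region now rows[10,12) x cols[2,4) = 2x2
Op 5 cut(1, 1): punch at orig (11,3); cuts so far [(11, 3)]; region rows[10,12) x cols[2,4) = 2x2
Unfold 1 (reflect across h@10): 2 holes -> [(8, 3), (11, 3)]
Unfold 2 (reflect across v@2): 4 holes -> [(8, 0), (8, 3), (11, 0), (11, 3)]
Unfold 3 (reflect across h@12): 8 holes -> [(8, 0), (8, 3), (11, 0), (11, 3), (12, 0), (12, 3), (15, 0), (15, 3)]
Unfold 4 (reflect across h@8): 16 holes -> [(0, 0), (0, 3), (3, 0), (3, 3), (4, 0), (4, 3), (7, 0), (7, 3), (8, 0), (8, 3), (11, 0), (11, 3), (12, 0), (12, 3), (15, 0), (15, 3)]
Holes: [(0, 0), (0, 3), (3, 0), (3, 3), (4, 0), (4, 3), (7, 0), (7, 3), (8, 0), (8, 3), (11, 0), (11, 3), (12, 0), (12, 3), (15, 0), (15, 3)]

Answer: yes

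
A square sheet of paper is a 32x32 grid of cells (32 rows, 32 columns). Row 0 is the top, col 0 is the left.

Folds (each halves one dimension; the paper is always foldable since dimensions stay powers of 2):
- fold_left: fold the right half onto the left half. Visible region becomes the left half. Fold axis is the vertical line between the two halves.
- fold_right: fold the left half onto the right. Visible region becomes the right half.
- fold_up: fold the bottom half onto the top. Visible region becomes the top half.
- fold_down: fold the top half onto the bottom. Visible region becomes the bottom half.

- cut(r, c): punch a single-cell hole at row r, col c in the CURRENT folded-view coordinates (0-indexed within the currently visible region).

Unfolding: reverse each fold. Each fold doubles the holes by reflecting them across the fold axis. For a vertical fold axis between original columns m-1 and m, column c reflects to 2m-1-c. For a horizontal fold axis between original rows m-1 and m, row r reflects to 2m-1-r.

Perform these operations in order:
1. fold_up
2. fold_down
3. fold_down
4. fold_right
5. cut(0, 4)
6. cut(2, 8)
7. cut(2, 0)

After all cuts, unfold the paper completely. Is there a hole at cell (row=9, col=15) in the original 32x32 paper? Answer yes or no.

Op 1 fold_up: fold axis h@16; visible region now rows[0,16) x cols[0,32) = 16x32
Op 2 fold_down: fold axis h@8; visible region now rows[8,16) x cols[0,32) = 8x32
Op 3 fold_down: fold axis h@12; visible region now rows[12,16) x cols[0,32) = 4x32
Op 4 fold_right: fold axis v@16; visible region now rows[12,16) x cols[16,32) = 4x16
Op 5 cut(0, 4): punch at orig (12,20); cuts so far [(12, 20)]; region rows[12,16) x cols[16,32) = 4x16
Op 6 cut(2, 8): punch at orig (14,24); cuts so far [(12, 20), (14, 24)]; region rows[12,16) x cols[16,32) = 4x16
Op 7 cut(2, 0): punch at orig (14,16); cuts so far [(12, 20), (14, 16), (14, 24)]; region rows[12,16) x cols[16,32) = 4x16
Unfold 1 (reflect across v@16): 6 holes -> [(12, 11), (12, 20), (14, 7), (14, 15), (14, 16), (14, 24)]
Unfold 2 (reflect across h@12): 12 holes -> [(9, 7), (9, 15), (9, 16), (9, 24), (11, 11), (11, 20), (12, 11), (12, 20), (14, 7), (14, 15), (14, 16), (14, 24)]
Unfold 3 (reflect across h@8): 24 holes -> [(1, 7), (1, 15), (1, 16), (1, 24), (3, 11), (3, 20), (4, 11), (4, 20), (6, 7), (6, 15), (6, 16), (6, 24), (9, 7), (9, 15), (9, 16), (9, 24), (11, 11), (11, 20), (12, 11), (12, 20), (14, 7), (14, 15), (14, 16), (14, 24)]
Unfold 4 (reflect across h@16): 48 holes -> [(1, 7), (1, 15), (1, 16), (1, 24), (3, 11), (3, 20), (4, 11), (4, 20), (6, 7), (6, 15), (6, 16), (6, 24), (9, 7), (9, 15), (9, 16), (9, 24), (11, 11), (11, 20), (12, 11), (12, 20), (14, 7), (14, 15), (14, 16), (14, 24), (17, 7), (17, 15), (17, 16), (17, 24), (19, 11), (19, 20), (20, 11), (20, 20), (22, 7), (22, 15), (22, 16), (22, 24), (25, 7), (25, 15), (25, 16), (25, 24), (27, 11), (27, 20), (28, 11), (28, 20), (30, 7), (30, 15), (30, 16), (30, 24)]
Holes: [(1, 7), (1, 15), (1, 16), (1, 24), (3, 11), (3, 20), (4, 11), (4, 20), (6, 7), (6, 15), (6, 16), (6, 24), (9, 7), (9, 15), (9, 16), (9, 24), (11, 11), (11, 20), (12, 11), (12, 20), (14, 7), (14, 15), (14, 16), (14, 24), (17, 7), (17, 15), (17, 16), (17, 24), (19, 11), (19, 20), (20, 11), (20, 20), (22, 7), (22, 15), (22, 16), (22, 24), (25, 7), (25, 15), (25, 16), (25, 24), (27, 11), (27, 20), (28, 11), (28, 20), (30, 7), (30, 15), (30, 16), (30, 24)]

Answer: yes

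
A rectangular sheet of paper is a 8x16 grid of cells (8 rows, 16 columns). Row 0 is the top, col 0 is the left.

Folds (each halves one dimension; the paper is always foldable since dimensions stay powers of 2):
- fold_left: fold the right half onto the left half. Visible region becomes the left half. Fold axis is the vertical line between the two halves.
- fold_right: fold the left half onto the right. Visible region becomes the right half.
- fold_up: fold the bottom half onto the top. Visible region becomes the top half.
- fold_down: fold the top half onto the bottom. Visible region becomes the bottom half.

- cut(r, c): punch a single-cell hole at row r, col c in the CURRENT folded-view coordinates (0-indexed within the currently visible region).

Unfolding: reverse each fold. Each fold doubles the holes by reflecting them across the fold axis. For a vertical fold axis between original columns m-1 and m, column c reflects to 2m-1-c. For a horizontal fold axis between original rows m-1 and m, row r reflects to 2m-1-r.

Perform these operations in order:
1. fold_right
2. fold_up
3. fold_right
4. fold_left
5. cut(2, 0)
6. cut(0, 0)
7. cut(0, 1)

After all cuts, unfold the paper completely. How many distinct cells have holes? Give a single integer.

Op 1 fold_right: fold axis v@8; visible region now rows[0,8) x cols[8,16) = 8x8
Op 2 fold_up: fold axis h@4; visible region now rows[0,4) x cols[8,16) = 4x8
Op 3 fold_right: fold axis v@12; visible region now rows[0,4) x cols[12,16) = 4x4
Op 4 fold_left: fold axis v@14; visible region now rows[0,4) x cols[12,14) = 4x2
Op 5 cut(2, 0): punch at orig (2,12); cuts so far [(2, 12)]; region rows[0,4) x cols[12,14) = 4x2
Op 6 cut(0, 0): punch at orig (0,12); cuts so far [(0, 12), (2, 12)]; region rows[0,4) x cols[12,14) = 4x2
Op 7 cut(0, 1): punch at orig (0,13); cuts so far [(0, 12), (0, 13), (2, 12)]; region rows[0,4) x cols[12,14) = 4x2
Unfold 1 (reflect across v@14): 6 holes -> [(0, 12), (0, 13), (0, 14), (0, 15), (2, 12), (2, 15)]
Unfold 2 (reflect across v@12): 12 holes -> [(0, 8), (0, 9), (0, 10), (0, 11), (0, 12), (0, 13), (0, 14), (0, 15), (2, 8), (2, 11), (2, 12), (2, 15)]
Unfold 3 (reflect across h@4): 24 holes -> [(0, 8), (0, 9), (0, 10), (0, 11), (0, 12), (0, 13), (0, 14), (0, 15), (2, 8), (2, 11), (2, 12), (2, 15), (5, 8), (5, 11), (5, 12), (5, 15), (7, 8), (7, 9), (7, 10), (7, 11), (7, 12), (7, 13), (7, 14), (7, 15)]
Unfold 4 (reflect across v@8): 48 holes -> [(0, 0), (0, 1), (0, 2), (0, 3), (0, 4), (0, 5), (0, 6), (0, 7), (0, 8), (0, 9), (0, 10), (0, 11), (0, 12), (0, 13), (0, 14), (0, 15), (2, 0), (2, 3), (2, 4), (2, 7), (2, 8), (2, 11), (2, 12), (2, 15), (5, 0), (5, 3), (5, 4), (5, 7), (5, 8), (5, 11), (5, 12), (5, 15), (7, 0), (7, 1), (7, 2), (7, 3), (7, 4), (7, 5), (7, 6), (7, 7), (7, 8), (7, 9), (7, 10), (7, 11), (7, 12), (7, 13), (7, 14), (7, 15)]

Answer: 48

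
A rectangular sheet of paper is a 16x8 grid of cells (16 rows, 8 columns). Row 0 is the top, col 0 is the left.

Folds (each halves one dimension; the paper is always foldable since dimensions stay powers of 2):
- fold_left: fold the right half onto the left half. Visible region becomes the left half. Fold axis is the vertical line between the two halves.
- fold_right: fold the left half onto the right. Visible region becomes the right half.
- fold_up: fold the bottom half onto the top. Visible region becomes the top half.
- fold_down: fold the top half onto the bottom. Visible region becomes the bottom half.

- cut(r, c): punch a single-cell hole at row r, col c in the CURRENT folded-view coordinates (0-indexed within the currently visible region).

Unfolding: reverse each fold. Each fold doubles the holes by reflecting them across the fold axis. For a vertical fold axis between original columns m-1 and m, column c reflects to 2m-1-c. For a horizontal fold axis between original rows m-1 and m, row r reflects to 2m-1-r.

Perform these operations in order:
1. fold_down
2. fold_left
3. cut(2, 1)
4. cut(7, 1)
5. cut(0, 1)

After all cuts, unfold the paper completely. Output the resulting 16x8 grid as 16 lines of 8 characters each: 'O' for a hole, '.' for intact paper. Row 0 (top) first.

Answer: .O....O.
........
........
........
........
.O....O.
........
.O....O.
.O....O.
........
.O....O.
........
........
........
........
.O....O.

Derivation:
Op 1 fold_down: fold axis h@8; visible region now rows[8,16) x cols[0,8) = 8x8
Op 2 fold_left: fold axis v@4; visible region now rows[8,16) x cols[0,4) = 8x4
Op 3 cut(2, 1): punch at orig (10,1); cuts so far [(10, 1)]; region rows[8,16) x cols[0,4) = 8x4
Op 4 cut(7, 1): punch at orig (15,1); cuts so far [(10, 1), (15, 1)]; region rows[8,16) x cols[0,4) = 8x4
Op 5 cut(0, 1): punch at orig (8,1); cuts so far [(8, 1), (10, 1), (15, 1)]; region rows[8,16) x cols[0,4) = 8x4
Unfold 1 (reflect across v@4): 6 holes -> [(8, 1), (8, 6), (10, 1), (10, 6), (15, 1), (15, 6)]
Unfold 2 (reflect across h@8): 12 holes -> [(0, 1), (0, 6), (5, 1), (5, 6), (7, 1), (7, 6), (8, 1), (8, 6), (10, 1), (10, 6), (15, 1), (15, 6)]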